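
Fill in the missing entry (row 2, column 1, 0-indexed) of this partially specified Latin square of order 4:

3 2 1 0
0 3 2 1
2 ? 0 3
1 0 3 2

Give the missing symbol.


Row 2 contains symbols [0, 2, 3] — missing [1].
Column 1 contains symbols [0, 2, 3] — missing [1].
The missing symbol must appear in both missing sets; intersection = [1].
Therefore the hidden value is 1.

Missing value = 1.


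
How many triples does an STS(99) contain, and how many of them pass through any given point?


An STS(v) is a 2-(v, 3, 1) BIBD: block size k = 3, λ = 1.
Replication: r(k − 1) = λ(v − 1) ⇒ r·2 = 99 − 1 = 98 ⇒ r = 49.
Block count: b = v(v − 1)/6 = 99·98/6 = 9702/6 = 1617.
(Check via bk = vr: 1617·3 = 4851 = 99·49 = 4851 ✓.)

r = 49, b = 1617.


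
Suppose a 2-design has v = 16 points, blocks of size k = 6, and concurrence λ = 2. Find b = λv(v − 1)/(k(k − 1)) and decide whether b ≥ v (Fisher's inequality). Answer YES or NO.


b = λv(v − 1)/(k(k − 1)) = 2·16·15/(6·5) = 480/30 = 16.
Compare with v = 16: b ≥ v, so Fisher's inequality holds.

YES


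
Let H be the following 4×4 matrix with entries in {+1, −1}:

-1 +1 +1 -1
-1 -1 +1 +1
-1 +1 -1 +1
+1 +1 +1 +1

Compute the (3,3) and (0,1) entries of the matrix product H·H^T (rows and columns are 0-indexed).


Row 0 of H: [-1, 1, 1, -1].
Row 1 of H: [-1, -1, 1, 1].
Row 3 of H: [1, 1, 1, 1].
(H·H^T)[3][3] = Σ_j H[3][j]·H[3][j] = (1)² + (1)² + (1)² + (1)² = 1 + 1 + 1 + 1 = 4.
(H·H^T)[0][1] = Σ_j H[0][j]·H[1][j] = (-1)·(-1) + (1)·(-1) + (1)·(1) + (-1)·(1) = 1 + -1 + 1 + -1 = 0.
So rows 0 and 1 are orthogonal; the diagonal entry equals n = 4.

(3,3) entry = 4; (0,1) entry = 0.


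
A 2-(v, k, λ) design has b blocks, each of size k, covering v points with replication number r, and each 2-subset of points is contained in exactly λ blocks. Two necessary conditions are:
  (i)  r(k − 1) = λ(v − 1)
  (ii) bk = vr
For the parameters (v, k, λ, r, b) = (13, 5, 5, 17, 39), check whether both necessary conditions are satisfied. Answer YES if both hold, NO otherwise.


Condition (i): r(k − 1) = 17·4 = 68; λ(v − 1) = 5·12 = 60. Match? NO.
Condition (ii): bk = 39·5 = 195; vr = 13·17 = 221. Match? NO.
Both conditions hold? NO.

NO


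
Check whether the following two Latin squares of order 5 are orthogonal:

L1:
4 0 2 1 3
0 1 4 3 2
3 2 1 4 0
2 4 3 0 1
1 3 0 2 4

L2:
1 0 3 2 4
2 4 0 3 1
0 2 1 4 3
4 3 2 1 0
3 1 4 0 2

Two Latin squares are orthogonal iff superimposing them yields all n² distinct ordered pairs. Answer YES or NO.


Form the n² = 25 superimposed pairs (L1[i][j], L2[i][j]), row by row (rows and columns indexed from 0):
row 0: (4,1) (0,0) (2,3) (1,2) (3,4)
row 1: (0,2) (1,4) (4,0) (3,3) (2,1)
row 2: (3,0) (2,2) (1,1) (4,4) (0,3)
row 3: (2,4) (4,3) (3,2) (0,1) (1,0)
row 4: (1,3) (3,1) (0,4) (2,0) (4,2)
Orthogonality requires all 25 pairs distinct.
Check by first coordinate: for each symbol s of L1, list the L2 entries in the n cells where L1 = s; they must all differ.
  L1 = 0: L2 entries (in reading order) 0, 2, 3, 1, 4 — all 5 distinct ✓
  L1 = 1: L2 entries (in reading order) 2, 4, 1, 0, 3 — all 5 distinct ✓
  L1 = 2: L2 entries (in reading order) 3, 1, 2, 4, 0 — all 5 distinct ✓
  L1 = 3: L2 entries (in reading order) 4, 3, 0, 2, 1 — all 5 distinct ✓
  L1 = 4: L2 entries (in reading order) 1, 0, 4, 3, 2 — all 5 distinct ✓
Every symbol of L1 meets every symbol of L2 exactly once, so all 25 pairs are distinct (25 of 25).
Conclusion: YES.

YES


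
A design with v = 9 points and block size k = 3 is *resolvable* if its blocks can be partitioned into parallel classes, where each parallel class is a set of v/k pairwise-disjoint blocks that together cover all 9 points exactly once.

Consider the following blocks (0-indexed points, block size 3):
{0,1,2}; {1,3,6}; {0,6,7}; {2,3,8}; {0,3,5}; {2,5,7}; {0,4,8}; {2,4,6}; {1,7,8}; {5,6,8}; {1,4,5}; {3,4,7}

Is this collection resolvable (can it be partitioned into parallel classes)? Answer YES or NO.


v = 9, block size k = 3, number of blocks = 12.
For resolvability, blocks must partition into parallel classes of size v/k = 3.
Total blocks must therefore be a multiple of 3: 12 = 3·4 + 0 ⇒ divisible ✓.
Greedy packing gives 4 candidate class(es). Each should be a full parallel class (size 3, covers all 9 points).
  Class 1 (3 blocks): {0,1,2}; {5,6,8}; {3,4,7}. Points covered: [0, 1, 2, 3, 4, 5, 6, 7, 8].
  Class 2 (3 blocks): {1,3,6}; {2,5,7}; {0,4,8}. Points covered: [0, 1, 2, 3, 4, 5, 6, 7, 8].
  Class 3 (3 blocks): {0,6,7}; {2,3,8}; {1,4,5}. Points covered: [0, 1, 2, 3, 4, 5, 6, 7, 8].
  Class 4 (3 blocks): {0,3,5}; {2,4,6}; {1,7,8}. Points covered: [0, 1, 2, 3, 4, 5, 6, 7, 8].
All classes full (size 3)? YES. All classes cover every point? YES.
Resolvable? YES.

YES


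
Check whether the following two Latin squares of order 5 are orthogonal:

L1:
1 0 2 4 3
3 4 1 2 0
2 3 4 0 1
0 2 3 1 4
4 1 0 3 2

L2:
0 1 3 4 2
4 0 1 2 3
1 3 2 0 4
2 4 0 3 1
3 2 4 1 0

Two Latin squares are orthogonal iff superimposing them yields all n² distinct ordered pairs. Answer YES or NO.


Form the n² = 25 superimposed pairs (L1[i][j], L2[i][j]), row by row (rows and columns indexed from 0):
row 0: (1,0) (0,1) (2,3) (4,4) (3,2)
row 1: (3,4) (4,0) (1,1) (2,2) (0,3)
row 2: (2,1) (3,3) (4,2) (0,0) (1,4)
row 3: (0,2) (2,4) (3,0) (1,3) (4,1)
row 4: (4,3) (1,2) (0,4) (3,1) (2,0)
Orthogonality requires all 25 pairs distinct.
Check by first coordinate: for each symbol s of L1, list the L2 entries in the n cells where L1 = s; they must all differ.
  L1 = 0: L2 entries (in reading order) 1, 3, 0, 2, 4 — all 5 distinct ✓
  L1 = 1: L2 entries (in reading order) 0, 1, 4, 3, 2 — all 5 distinct ✓
  L1 = 2: L2 entries (in reading order) 3, 2, 1, 4, 0 — all 5 distinct ✓
  L1 = 3: L2 entries (in reading order) 2, 4, 3, 0, 1 — all 5 distinct ✓
  L1 = 4: L2 entries (in reading order) 4, 0, 2, 1, 3 — all 5 distinct ✓
Every symbol of L1 meets every symbol of L2 exactly once, so all 25 pairs are distinct (25 of 25).
Conclusion: YES.

YES


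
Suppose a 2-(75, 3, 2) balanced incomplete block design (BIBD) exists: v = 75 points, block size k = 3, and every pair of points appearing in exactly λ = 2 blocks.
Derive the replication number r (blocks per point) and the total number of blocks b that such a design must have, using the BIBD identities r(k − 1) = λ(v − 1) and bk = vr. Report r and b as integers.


Any 2-(v, k, λ) BIBD satisfies two necessary conditions:
  (i)  Each point sits in r blocks, and counting incidences through any fixed point gives r(k − 1) = λ(v − 1), so r = λ(v − 1)/(k − 1).
  (ii) Total incidences bk = vr, so b = vr/k.
Step 1: r = λ(v − 1)/(k − 1) = 2·(75 − 1)/(3 − 1) = 2·74/2 = 148/2 = 74.
Step 2: b = vr/k = 75·74/3 = 5550/3 = 1850.
Check integrality: r = 74 ∈ Z ✓, b = 1850 ∈ Z ✓.
(These identities are necessary conditions: they determine r and b for any design with these parameters, but do not by themselves prove that one exists.)

r = 74, b = 1850.


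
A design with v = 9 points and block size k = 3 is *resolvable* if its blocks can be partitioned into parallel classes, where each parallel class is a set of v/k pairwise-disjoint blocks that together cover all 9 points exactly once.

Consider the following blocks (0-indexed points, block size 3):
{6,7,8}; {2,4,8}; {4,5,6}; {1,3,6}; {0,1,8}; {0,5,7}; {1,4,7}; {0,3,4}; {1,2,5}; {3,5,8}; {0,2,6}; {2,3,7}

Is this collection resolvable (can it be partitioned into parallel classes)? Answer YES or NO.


v = 9, block size k = 3, number of blocks = 12.
For resolvability, blocks must partition into parallel classes of size v/k = 3.
Total blocks must therefore be a multiple of 3: 12 = 3·4 + 0 ⇒ divisible ✓.
Greedy packing gives 4 candidate class(es). Each should be a full parallel class (size 3, covers all 9 points).
  Class 1 (3 blocks): {6,7,8}; {0,3,4}; {1,2,5}. Points covered: [0, 1, 2, 3, 4, 5, 6, 7, 8].
  Class 2 (3 blocks): {2,4,8}; {1,3,6}; {0,5,7}. Points covered: [0, 1, 2, 3, 4, 5, 6, 7, 8].
  Class 3 (3 blocks): {4,5,6}; {0,1,8}; {2,3,7}. Points covered: [0, 1, 2, 3, 4, 5, 6, 7, 8].
  Class 4 (3 blocks): {1,4,7}; {3,5,8}; {0,2,6}. Points covered: [0, 1, 2, 3, 4, 5, 6, 7, 8].
All classes full (size 3)? YES. All classes cover every point? YES.
Resolvable? YES.

YES


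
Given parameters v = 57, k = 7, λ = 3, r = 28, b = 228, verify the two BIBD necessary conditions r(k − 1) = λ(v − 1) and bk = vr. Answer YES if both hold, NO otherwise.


Condition (i): r(k − 1) = 28·6 = 168; λ(v − 1) = 3·56 = 168. Match? YES.
Condition (ii): bk = 228·7 = 1596; vr = 57·28 = 1596. Match? YES.
Both conditions hold? YES.

YES


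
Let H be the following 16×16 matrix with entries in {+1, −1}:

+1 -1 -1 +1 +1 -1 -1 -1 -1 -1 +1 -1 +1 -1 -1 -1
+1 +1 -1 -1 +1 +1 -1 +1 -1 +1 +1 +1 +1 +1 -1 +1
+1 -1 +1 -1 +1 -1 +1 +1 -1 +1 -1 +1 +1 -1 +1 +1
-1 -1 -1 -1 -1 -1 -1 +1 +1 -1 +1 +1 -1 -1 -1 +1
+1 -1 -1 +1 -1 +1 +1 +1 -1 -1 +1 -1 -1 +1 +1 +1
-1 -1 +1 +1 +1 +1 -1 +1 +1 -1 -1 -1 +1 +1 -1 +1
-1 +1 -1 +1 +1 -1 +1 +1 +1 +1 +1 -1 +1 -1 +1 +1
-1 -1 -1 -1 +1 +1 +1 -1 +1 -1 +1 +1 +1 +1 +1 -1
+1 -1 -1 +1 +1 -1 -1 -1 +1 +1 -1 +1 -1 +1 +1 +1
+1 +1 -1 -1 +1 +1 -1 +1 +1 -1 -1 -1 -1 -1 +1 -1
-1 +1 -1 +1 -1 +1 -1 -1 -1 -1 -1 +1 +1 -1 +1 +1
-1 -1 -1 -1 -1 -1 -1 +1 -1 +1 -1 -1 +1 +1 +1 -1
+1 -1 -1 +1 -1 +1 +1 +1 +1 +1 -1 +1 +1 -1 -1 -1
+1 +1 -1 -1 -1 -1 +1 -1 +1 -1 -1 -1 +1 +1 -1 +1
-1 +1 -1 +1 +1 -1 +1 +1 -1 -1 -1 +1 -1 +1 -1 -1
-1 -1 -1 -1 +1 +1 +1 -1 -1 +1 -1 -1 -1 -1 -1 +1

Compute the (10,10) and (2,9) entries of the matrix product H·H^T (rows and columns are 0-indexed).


Row 2 of H: [1, -1, 1, -1, 1, -1, 1, 1, -1, 1, -1, 1, 1, -1, 1, 1].
Row 9 of H: [1, 1, -1, -1, 1, 1, -1, 1, 1, -1, -1, -1, -1, -1, 1, -1].
Row 10 of H: [-1, 1, -1, 1, -1, 1, -1, -1, -1, -1, -1, 1, 1, -1, 1, 1].
(H·H^T)[10][10] = Σ_j H[10][j]·H[10][j] = (-1)² + (1)² + (-1)² + (1)² + (-1)² + (1)² + (-1)² + (-1)² + (-1)² + (-1)² + (-1)² + (1)² + (1)² + (-1)² + (1)² + (1)² = 1 + 1 + 1 + 1 + 1 + 1 + 1 + 1 + 1 + 1 + 1 + 1 + 1 + 1 + 1 + 1 = 16.
(H·H^T)[2][9] = Σ_j H[2][j]·H[9][j] = (1)·(1) + (-1)·(1) + (1)·(-1) + (-1)·(-1) + (1)·(1) + (-1)·(1) + (1)·(-1) + (1)·(1) + (-1)·(1) + (1)·(-1) + (-1)·(-1) + (1)·(-1) + (1)·(-1) + (-1)·(-1) + (1)·(1) + (1)·(-1) = 1 + -1 + -1 + 1 + 1 + -1 + -1 + 1 + -1 + -1 + 1 + -1 + -1 + 1 + 1 + -1 = -2.
Rows 2 and 9 are not orthogonal (dot product = -2 ≠ 0), so H is not a Hadamard matrix.

(10,10) entry = 16; (2,9) entry = -2.


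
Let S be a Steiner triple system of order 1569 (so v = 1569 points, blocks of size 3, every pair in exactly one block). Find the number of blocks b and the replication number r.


An STS(v) is a 2-(v, 3, 1) BIBD: block size k = 3, λ = 1.
Replication: r(k − 1) = λ(v − 1) ⇒ r·2 = 1569 − 1 = 1568 ⇒ r = 784.
Block count: b = v(v − 1)/6 = 1569·1568/6 = 2460192/6 = 410032.

r = 784, b = 410032.


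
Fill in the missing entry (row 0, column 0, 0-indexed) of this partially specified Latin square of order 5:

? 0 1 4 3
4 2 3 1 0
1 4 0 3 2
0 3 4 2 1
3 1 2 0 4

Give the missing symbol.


Row 0 contains symbols [0, 1, 3, 4] — missing [2].
Column 0 contains symbols [0, 1, 3, 4] — missing [2].
The missing symbol must appear in both missing sets; intersection = [2].
Therefore the hidden value is 2.

Missing value = 2.


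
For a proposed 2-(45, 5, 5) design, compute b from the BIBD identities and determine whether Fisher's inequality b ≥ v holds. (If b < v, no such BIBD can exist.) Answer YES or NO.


b = λv(v − 1)/(k(k − 1)) = 5·45·44/(5·4) = 9900/20 = 495.
Compare with v = 45: b ≥ v, so Fisher's inequality holds.

YES


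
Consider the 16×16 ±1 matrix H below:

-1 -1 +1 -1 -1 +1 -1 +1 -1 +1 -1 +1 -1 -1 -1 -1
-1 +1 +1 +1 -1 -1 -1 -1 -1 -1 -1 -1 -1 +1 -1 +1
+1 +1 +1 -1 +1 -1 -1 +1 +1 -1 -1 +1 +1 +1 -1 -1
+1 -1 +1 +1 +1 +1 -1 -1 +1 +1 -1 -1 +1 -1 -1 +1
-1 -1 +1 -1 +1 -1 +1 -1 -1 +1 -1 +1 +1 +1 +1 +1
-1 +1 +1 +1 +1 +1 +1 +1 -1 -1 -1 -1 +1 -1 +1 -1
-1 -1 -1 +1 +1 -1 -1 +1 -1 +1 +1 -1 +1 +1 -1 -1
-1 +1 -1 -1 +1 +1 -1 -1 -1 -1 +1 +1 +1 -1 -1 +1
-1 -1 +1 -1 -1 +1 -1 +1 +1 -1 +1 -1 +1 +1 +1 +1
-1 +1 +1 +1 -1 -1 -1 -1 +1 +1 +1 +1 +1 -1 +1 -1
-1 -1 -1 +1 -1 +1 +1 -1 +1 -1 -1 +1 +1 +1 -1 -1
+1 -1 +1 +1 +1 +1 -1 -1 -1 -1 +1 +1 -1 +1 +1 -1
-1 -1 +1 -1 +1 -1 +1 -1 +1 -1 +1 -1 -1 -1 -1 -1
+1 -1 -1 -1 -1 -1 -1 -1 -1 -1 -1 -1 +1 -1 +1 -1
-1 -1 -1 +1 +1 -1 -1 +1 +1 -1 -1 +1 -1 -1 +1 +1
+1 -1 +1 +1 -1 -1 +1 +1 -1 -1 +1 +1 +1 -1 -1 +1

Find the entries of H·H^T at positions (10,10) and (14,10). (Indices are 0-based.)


Row 10 of H: [-1, -1, -1, 1, -1, 1, 1, -1, 1, -1, -1, 1, 1, 1, -1, -1].
Row 14 of H: [-1, -1, -1, 1, 1, -1, -1, 1, 1, -1, -1, 1, -1, -1, 1, 1].
(H·H^T)[10][10] = Σ_j H[10][j]·H[10][j] = (-1)² + (-1)² + (-1)² + (1)² + (-1)² + (1)² + (1)² + (-1)² + (1)² + (-1)² + (-1)² + (1)² + (1)² + (1)² + (-1)² + (-1)² = 1 + 1 + 1 + 1 + 1 + 1 + 1 + 1 + 1 + 1 + 1 + 1 + 1 + 1 + 1 + 1 = 16.
(H·H^T)[14][10] = Σ_j H[14][j]·H[10][j] = (-1)·(-1) + (-1)·(-1) + (-1)·(-1) + (1)·(1) + (1)·(-1) + (-1)·(1) + (-1)·(1) + (1)·(-1) + (1)·(1) + (-1)·(-1) + (-1)·(-1) + (1)·(1) + (-1)·(1) + (-1)·(1) + (1)·(-1) + (1)·(-1) = 1 + 1 + 1 + 1 + -1 + -1 + -1 + -1 + 1 + 1 + 1 + 1 + -1 + -1 + -1 + -1 = 0.
So rows 14 and 10 are orthogonal; the diagonal entry equals n = 16.

(10,10) entry = 16; (14,10) entry = 0.


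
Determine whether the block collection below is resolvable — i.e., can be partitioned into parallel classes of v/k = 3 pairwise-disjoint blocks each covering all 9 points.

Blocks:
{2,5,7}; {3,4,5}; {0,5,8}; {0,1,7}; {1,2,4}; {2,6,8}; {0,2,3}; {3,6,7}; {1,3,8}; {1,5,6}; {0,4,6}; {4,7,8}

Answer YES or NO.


v = 9, block size k = 3, number of blocks = 12.
For resolvability, blocks must partition into parallel classes of size v/k = 3.
Total blocks must therefore be a multiple of 3: 12 = 3·4 + 0 ⇒ divisible ✓.
Greedy packing gives 4 candidate class(es). Each should be a full parallel class (size 3, covers all 9 points).
  Class 1 (3 blocks): {2,5,7}; {1,3,8}; {0,4,6}. Points covered: [0, 1, 2, 3, 4, 5, 6, 7, 8].
  Class 2 (3 blocks): {3,4,5}; {0,1,7}; {2,6,8}. Points covered: [0, 1, 2, 3, 4, 5, 6, 7, 8].
  Class 3 (3 blocks): {0,5,8}; {1,2,4}; {3,6,7}. Points covered: [0, 1, 2, 3, 4, 5, 6, 7, 8].
  Class 4 (3 blocks): {0,2,3}; {1,5,6}; {4,7,8}. Points covered: [0, 1, 2, 3, 4, 5, 6, 7, 8].
All classes full (size 3)? YES. All classes cover every point? YES.
Resolvable? YES.

YES


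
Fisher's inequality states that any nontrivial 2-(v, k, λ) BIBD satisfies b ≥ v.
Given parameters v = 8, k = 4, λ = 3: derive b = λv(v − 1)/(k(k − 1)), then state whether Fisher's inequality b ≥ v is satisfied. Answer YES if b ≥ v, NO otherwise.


b = λv(v − 1)/(k(k − 1)) = 3·8·7/(4·3) = 168/12 = 14.
Compare with v = 8: b ≥ v, so Fisher's inequality holds.

YES


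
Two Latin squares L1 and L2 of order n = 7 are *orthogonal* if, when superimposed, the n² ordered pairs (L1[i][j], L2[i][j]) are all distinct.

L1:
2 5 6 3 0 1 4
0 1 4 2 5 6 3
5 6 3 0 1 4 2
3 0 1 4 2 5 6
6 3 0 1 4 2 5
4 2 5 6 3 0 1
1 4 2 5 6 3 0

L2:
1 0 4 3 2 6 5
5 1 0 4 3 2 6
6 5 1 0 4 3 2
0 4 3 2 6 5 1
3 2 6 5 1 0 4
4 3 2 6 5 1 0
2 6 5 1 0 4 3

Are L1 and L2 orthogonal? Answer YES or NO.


Form the n² = 49 superimposed pairs (L1[i][j], L2[i][j]), row by row (rows and columns indexed from 0):
row 0: (2,1) (5,0) (6,4) (3,3) (0,2) (1,6) (4,5)
row 1: (0,5) (1,1) (4,0) (2,4) (5,3) (6,2) (3,6)
row 2: (5,6) (6,5) (3,1) (0,0) (1,4) (4,3) (2,2)
row 3: (3,0) (0,4) (1,3) (4,2) (2,6) (5,5) (6,1)
row 4: (6,3) (3,2) (0,6) (1,5) (4,1) (2,0) (5,4)
row 5: (4,4) (2,3) (5,2) (6,6) (3,5) (0,1) (1,0)
row 6: (1,2) (4,6) (2,5) (5,1) (6,0) (3,4) (0,3)
Orthogonality requires all 49 pairs distinct.
Check by first coordinate: for each symbol s of L1, list the L2 entries in the n cells where L1 = s; they must all differ.
  L1 = 0: L2 entries (in reading order) 2, 5, 0, 4, 6, 1, 3 — all 7 distinct ✓
  L1 = 1: L2 entries (in reading order) 6, 1, 4, 3, 5, 0, 2 — all 7 distinct ✓
  L1 = 2: L2 entries (in reading order) 1, 4, 2, 6, 0, 3, 5 — all 7 distinct ✓
  L1 = 3: L2 entries (in reading order) 3, 6, 1, 0, 2, 5, 4 — all 7 distinct ✓
  L1 = 4: L2 entries (in reading order) 5, 0, 3, 2, 1, 4, 6 — all 7 distinct ✓
  L1 = 5: L2 entries (in reading order) 0, 3, 6, 5, 4, 2, 1 — all 7 distinct ✓
  L1 = 6: L2 entries (in reading order) 4, 2, 5, 1, 3, 6, 0 — all 7 distinct ✓
Every symbol of L1 meets every symbol of L2 exactly once, so all 49 pairs are distinct (49 of 49).
Conclusion: YES.

YES


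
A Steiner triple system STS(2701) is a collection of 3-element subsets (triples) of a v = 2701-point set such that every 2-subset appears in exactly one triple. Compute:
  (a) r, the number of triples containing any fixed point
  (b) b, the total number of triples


An STS(v) is a 2-(v, 3, 1) BIBD: block size k = 3, λ = 1.
Replication: r(k − 1) = λ(v − 1) ⇒ r·2 = 2701 − 1 = 2700 ⇒ r = 1350.
Block count: b = v(v − 1)/6 = 2701·2700/6 = 7292700/6 = 1215450.

r = 1350, b = 1215450.


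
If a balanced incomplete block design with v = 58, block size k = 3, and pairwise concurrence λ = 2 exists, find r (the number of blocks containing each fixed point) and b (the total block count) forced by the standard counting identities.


Any 2-(v, k, λ) BIBD satisfies two necessary conditions:
  (i)  Each point sits in r blocks, and counting incidences through any fixed point gives r(k − 1) = λ(v − 1), so r = λ(v − 1)/(k − 1).
  (ii) Total incidences bk = vr, so b = vr/k.
Step 1: r = λ(v − 1)/(k − 1) = 2·(58 − 1)/(3 − 1) = 2·57/2 = 114/2 = 57.
Step 2: b = vr/k = 58·57/3 = 3306/3 = 1102.
Check integrality: r = 57 ∈ Z ✓, b = 1102 ∈ Z ✓.
(These identities are necessary conditions: they determine r and b for any design with these parameters, but do not by themselves prove that one exists.)

r = 57, b = 1102.


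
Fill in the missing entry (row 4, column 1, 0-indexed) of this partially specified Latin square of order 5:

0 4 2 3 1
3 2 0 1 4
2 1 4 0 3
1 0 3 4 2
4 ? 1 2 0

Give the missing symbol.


Row 4 contains symbols [0, 1, 2, 4] — missing [3].
Column 1 contains symbols [0, 1, 2, 4] — missing [3].
The missing symbol must appear in both missing sets; intersection = [3].
Therefore the hidden value is 3.

Missing value = 3.


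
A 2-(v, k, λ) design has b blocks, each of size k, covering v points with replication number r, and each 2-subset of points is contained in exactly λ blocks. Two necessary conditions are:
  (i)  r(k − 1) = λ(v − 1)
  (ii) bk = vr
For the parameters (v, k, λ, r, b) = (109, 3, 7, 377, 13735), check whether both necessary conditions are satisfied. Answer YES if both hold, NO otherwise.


Condition (i): r(k − 1) = 377·2 = 754; λ(v − 1) = 7·108 = 756. Match? NO.
Condition (ii): bk = 13735·3 = 41205; vr = 109·377 = 41093. Match? NO.
Both conditions hold? NO.

NO


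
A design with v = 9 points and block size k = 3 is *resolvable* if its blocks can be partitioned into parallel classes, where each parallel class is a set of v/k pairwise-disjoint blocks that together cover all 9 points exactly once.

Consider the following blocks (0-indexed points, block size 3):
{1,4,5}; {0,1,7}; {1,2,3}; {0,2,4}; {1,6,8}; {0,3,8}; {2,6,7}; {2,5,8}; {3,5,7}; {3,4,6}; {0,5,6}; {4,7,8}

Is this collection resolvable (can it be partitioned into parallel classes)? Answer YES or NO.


v = 9, block size k = 3, number of blocks = 12.
For resolvability, blocks must partition into parallel classes of size v/k = 3.
Total blocks must therefore be a multiple of 3: 12 = 3·4 + 0 ⇒ divisible ✓.
Greedy packing gives 4 candidate class(es). Each should be a full parallel class (size 3, covers all 9 points).
  Class 1 (3 blocks): {1,4,5}; {0,3,8}; {2,6,7}. Points covered: [0, 1, 2, 3, 4, 5, 6, 7, 8].
  Class 2 (3 blocks): {0,1,7}; {2,5,8}; {3,4,6}. Points covered: [0, 1, 2, 3, 4, 5, 6, 7, 8].
  Class 3 (3 blocks): {1,2,3}; {0,5,6}; {4,7,8}. Points covered: [0, 1, 2, 3, 4, 5, 6, 7, 8].
  Class 4 (3 blocks): {0,2,4}; {1,6,8}; {3,5,7}. Points covered: [0, 1, 2, 3, 4, 5, 6, 7, 8].
All classes full (size 3)? YES. All classes cover every point? YES.
Resolvable? YES.

YES


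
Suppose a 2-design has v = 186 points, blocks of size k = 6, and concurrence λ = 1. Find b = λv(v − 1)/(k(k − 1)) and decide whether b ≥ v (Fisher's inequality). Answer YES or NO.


r = λ(v − 1)/(k − 1) = 1·185/5 = 37.
b = vr/k = 186·37/6 = 1147.
Fisher's inequality: b ≥ v ⇔ 1147 ≥ 186? YES.

YES


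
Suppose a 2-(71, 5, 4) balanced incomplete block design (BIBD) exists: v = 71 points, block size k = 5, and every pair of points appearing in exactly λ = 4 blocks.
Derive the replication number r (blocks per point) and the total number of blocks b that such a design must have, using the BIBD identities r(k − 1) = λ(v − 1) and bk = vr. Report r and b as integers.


Any 2-(v, k, λ) BIBD satisfies two necessary conditions:
  (i)  Each point sits in r blocks, and counting incidences through any fixed point gives r(k − 1) = λ(v − 1), so r = λ(v − 1)/(k − 1).
  (ii) Total incidences bk = vr, so b = vr/k.
Step 1: r = λ(v − 1)/(k − 1) = 4·(71 − 1)/(5 − 1) = 4·70/4 = 280/4 = 70.
Step 2: b = vr/k = 71·70/5 = 4970/5 = 994.
Check integrality: r = 70 ∈ Z ✓, b = 994 ∈ Z ✓.
(These identities are necessary conditions: they determine r and b for any design with these parameters, but do not by themselves prove that one exists.)

r = 70, b = 994.


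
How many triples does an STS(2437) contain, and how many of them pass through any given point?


An STS(v) is a 2-(v, 3, 1) BIBD: block size k = 3, λ = 1.
Replication: r(k − 1) = λ(v − 1) ⇒ r·2 = 2437 − 1 = 2436 ⇒ r = 1218.
Block count: b = v(v − 1)/6 = 2437·2436/6 = 5936532/6 = 989422.
(Check via bk = vr: 989422·3 = 2968266 = 2437·1218 = 2968266 ✓.)

r = 1218, b = 989422.


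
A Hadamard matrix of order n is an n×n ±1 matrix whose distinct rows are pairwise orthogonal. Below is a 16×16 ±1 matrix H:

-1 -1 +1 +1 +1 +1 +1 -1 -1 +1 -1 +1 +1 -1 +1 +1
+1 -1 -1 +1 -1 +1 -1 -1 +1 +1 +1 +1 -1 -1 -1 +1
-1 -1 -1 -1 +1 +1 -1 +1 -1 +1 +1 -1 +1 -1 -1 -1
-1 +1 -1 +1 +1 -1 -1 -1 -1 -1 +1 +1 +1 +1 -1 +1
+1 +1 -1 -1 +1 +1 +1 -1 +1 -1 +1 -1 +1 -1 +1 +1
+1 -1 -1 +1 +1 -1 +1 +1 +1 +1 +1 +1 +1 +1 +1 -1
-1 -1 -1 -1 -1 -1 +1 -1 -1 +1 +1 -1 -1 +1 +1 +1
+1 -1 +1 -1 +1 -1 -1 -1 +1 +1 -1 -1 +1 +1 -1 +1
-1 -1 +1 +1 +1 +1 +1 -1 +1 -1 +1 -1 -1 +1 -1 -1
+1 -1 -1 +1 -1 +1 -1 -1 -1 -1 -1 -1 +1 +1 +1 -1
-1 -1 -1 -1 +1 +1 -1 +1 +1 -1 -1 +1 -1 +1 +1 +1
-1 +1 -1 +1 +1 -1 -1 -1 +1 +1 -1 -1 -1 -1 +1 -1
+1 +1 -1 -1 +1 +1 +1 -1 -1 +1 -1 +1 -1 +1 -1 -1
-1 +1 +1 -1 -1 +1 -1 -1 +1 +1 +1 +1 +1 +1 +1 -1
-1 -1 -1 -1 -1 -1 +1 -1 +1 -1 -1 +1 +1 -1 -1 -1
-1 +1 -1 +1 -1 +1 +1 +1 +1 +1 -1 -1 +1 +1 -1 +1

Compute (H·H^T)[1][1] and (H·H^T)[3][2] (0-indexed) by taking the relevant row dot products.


Row 1 of H: [1, -1, -1, 1, -1, 1, -1, -1, 1, 1, 1, 1, -1, -1, -1, 1].
Row 2 of H: [-1, -1, -1, -1, 1, 1, -1, 1, -1, 1, 1, -1, 1, -1, -1, -1].
Row 3 of H: [-1, 1, -1, 1, 1, -1, -1, -1, -1, -1, 1, 1, 1, 1, -1, 1].
(H·H^T)[1][1] = Σ_j H[1][j]·H[1][j] = (1)² + (-1)² + (-1)² + (1)² + (-1)² + (1)² + (-1)² + (-1)² + (1)² + (1)² + (1)² + (1)² + (-1)² + (-1)² + (-1)² + (1)² = 1 + 1 + 1 + 1 + 1 + 1 + 1 + 1 + 1 + 1 + 1 + 1 + 1 + 1 + 1 + 1 = 16.
(H·H^T)[3][2] = Σ_j H[3][j]·H[2][j] = (-1)·(-1) + (1)·(-1) + (-1)·(-1) + (1)·(-1) + (1)·(1) + (-1)·(1) + (-1)·(-1) + (-1)·(1) + (-1)·(-1) + (-1)·(1) + (1)·(1) + (1)·(-1) + (1)·(1) + (1)·(-1) + (-1)·(-1) + (1)·(-1) = 1 + -1 + 1 + -1 + 1 + -1 + 1 + -1 + 1 + -1 + 1 + -1 + 1 + -1 + 1 + -1 = 0.
So rows 3 and 2 are orthogonal; the diagonal entry equals n = 16.

(1,1) entry = 16; (3,2) entry = 0.


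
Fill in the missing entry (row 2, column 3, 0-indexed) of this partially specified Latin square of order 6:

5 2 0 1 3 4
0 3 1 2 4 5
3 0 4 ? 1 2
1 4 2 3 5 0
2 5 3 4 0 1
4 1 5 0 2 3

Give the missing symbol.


Row 2 contains symbols [0, 1, 2, 3, 4] — missing [5].
Column 3 contains symbols [0, 1, 2, 3, 4] — missing [5].
The missing symbol must appear in both missing sets; intersection = [5].
Therefore the hidden value is 5.

Missing value = 5.


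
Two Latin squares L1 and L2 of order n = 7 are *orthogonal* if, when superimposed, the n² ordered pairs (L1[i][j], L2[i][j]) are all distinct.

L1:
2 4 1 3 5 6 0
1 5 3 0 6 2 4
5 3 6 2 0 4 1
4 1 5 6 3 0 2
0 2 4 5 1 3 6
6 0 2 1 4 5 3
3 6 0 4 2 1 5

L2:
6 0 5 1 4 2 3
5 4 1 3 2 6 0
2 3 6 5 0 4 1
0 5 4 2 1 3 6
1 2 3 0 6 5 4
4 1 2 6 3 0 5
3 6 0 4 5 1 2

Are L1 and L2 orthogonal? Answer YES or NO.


Form the n² = 49 superimposed pairs (L1[i][j], L2[i][j]), row by row (rows and columns indexed from 0):
row 0: (2,6) (4,0) (1,5) (3,1) (5,4) (6,2) (0,3)
row 1: (1,5) (5,4) (3,1) (0,3) (6,2) (2,6) (4,0)
row 2: (5,2) (3,3) (6,6) (2,5) (0,0) (4,4) (1,1)
row 3: (4,0) (1,5) (5,4) (6,2) (3,1) (0,3) (2,6)
row 4: (0,1) (2,2) (4,3) (5,0) (1,6) (3,5) (6,4)
row 5: (6,4) (0,1) (2,2) (1,6) (4,3) (5,0) (3,5)
row 6: (3,3) (6,6) (0,0) (4,4) (2,5) (1,1) (5,2)
Orthogonality requires all 49 pairs distinct.
But the pair (1,5) repeats: cell (0,2) has L1 = 1, L2 = 5, and cell (1,0) has L1 = 1, L2 = 5.
A repeated pair means some other pair never occurs (only 21 distinct pairs out of 49), so the squares are not orthogonal.
Conclusion: NO.

NO


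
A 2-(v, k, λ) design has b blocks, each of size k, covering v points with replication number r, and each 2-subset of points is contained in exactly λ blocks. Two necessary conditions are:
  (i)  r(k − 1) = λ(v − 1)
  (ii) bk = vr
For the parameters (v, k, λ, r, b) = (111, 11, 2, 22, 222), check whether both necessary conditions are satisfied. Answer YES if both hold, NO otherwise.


Condition (i): r(k − 1) = 22·10 = 220; λ(v − 1) = 2·110 = 220. Match? YES.
Condition (ii): bk = 222·11 = 2442; vr = 111·22 = 2442. Match? YES.
Both conditions hold? YES.

YES


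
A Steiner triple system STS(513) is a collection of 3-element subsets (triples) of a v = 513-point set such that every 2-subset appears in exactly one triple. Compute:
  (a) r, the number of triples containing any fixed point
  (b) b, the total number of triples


An STS(v) is a 2-(v, 3, 1) BIBD: block size k = 3, λ = 1.
Replication: r(k − 1) = λ(v − 1) ⇒ r·2 = 513 − 1 = 512 ⇒ r = 256.
Block count: b = v(v − 1)/6 = 513·512/6 = 262656/6 = 43776.

r = 256, b = 43776.


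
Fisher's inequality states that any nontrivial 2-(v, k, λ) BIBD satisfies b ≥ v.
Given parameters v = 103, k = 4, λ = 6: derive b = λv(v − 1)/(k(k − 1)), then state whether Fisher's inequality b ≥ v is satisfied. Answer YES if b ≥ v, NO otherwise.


b = λv(v − 1)/(k(k − 1)) = 6·103·102/(4·3) = 63036/12 = 5253.
Compare with v = 103: b ≥ v, so Fisher's inequality holds.

YES


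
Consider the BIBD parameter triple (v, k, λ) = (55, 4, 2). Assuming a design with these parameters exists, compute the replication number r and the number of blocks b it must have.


Any 2-(v, k, λ) BIBD satisfies two necessary conditions:
  (i)  Each point sits in r blocks, and counting incidences through any fixed point gives r(k − 1) = λ(v − 1), so r = λ(v − 1)/(k − 1).
  (ii) Total incidences bk = vr, so b = vr/k.
Step 1: r = λ(v − 1)/(k − 1) = 2·(55 − 1)/(4 − 1) = 2·54/3 = 108/3 = 36.
Step 2: b = vr/k = 55·36/4 = 1980/4 = 495.
Check integrality: r = 36 ∈ Z ✓, b = 495 ∈ Z ✓.
(These identities are necessary conditions: they determine r and b for any design with these parameters, but do not by themselves prove that one exists.)

r = 36, b = 495.


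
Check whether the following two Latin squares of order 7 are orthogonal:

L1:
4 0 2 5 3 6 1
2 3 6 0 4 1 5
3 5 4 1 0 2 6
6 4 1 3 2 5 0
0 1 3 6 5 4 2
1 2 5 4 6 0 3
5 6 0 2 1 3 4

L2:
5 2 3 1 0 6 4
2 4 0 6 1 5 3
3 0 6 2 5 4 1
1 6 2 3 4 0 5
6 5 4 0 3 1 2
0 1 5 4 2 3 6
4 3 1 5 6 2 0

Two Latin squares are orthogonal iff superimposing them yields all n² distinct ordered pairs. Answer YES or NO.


Form the n² = 49 superimposed pairs (L1[i][j], L2[i][j]), row by row (rows and columns indexed from 0):
row 0: (4,5) (0,2) (2,3) (5,1) (3,0) (6,6) (1,4)
row 1: (2,2) (3,4) (6,0) (0,6) (4,1) (1,5) (5,3)
row 2: (3,3) (5,0) (4,6) (1,2) (0,5) (2,4) (6,1)
row 3: (6,1) (4,6) (1,2) (3,3) (2,4) (5,0) (0,5)
row 4: (0,6) (1,5) (3,4) (6,0) (5,3) (4,1) (2,2)
row 5: (1,0) (2,1) (5,5) (4,4) (6,2) (0,3) (3,6)
row 6: (5,4) (6,3) (0,1) (2,5) (1,6) (3,2) (4,0)
Orthogonality requires all 49 pairs distinct.
But the pair (6,1) repeats: cell (2,6) has L1 = 6, L2 = 1, and cell (3,0) has L1 = 6, L2 = 1.
A repeated pair means some other pair never occurs (only 35 distinct pairs out of 49), so the squares are not orthogonal.
Conclusion: NO.

NO


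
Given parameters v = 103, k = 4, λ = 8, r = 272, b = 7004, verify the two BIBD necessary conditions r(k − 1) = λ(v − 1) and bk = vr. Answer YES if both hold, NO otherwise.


Condition (i): r(k − 1) = 272·3 = 816; λ(v − 1) = 8·102 = 816. Match? YES.
Condition (ii): bk = 7004·4 = 28016; vr = 103·272 = 28016. Match? YES.
Both conditions hold? YES.

YES


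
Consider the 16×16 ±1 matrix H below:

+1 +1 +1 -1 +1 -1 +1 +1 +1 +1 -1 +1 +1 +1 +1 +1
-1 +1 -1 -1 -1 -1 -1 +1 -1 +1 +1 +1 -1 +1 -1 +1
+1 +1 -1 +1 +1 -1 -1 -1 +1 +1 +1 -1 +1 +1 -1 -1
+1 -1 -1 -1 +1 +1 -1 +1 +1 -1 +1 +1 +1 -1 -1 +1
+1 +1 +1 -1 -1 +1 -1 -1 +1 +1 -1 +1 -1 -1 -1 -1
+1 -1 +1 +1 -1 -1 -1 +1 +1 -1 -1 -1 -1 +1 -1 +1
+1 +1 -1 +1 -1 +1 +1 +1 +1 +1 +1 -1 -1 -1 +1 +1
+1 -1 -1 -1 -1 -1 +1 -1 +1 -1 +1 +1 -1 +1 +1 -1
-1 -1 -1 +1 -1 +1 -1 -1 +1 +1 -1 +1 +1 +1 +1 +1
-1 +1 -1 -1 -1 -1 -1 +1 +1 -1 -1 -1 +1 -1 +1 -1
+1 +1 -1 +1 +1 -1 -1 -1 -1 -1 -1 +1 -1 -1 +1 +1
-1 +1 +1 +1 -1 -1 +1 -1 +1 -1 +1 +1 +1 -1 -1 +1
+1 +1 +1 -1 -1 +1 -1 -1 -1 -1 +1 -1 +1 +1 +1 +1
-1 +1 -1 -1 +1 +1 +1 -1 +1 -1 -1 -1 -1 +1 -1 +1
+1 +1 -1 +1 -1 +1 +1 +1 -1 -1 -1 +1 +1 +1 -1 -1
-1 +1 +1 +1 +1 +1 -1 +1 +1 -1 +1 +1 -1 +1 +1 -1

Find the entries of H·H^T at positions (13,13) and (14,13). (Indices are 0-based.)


Row 13 of H: [-1, 1, -1, -1, 1, 1, 1, -1, 1, -1, -1, -1, -1, 1, -1, 1].
Row 14 of H: [1, 1, -1, 1, -1, 1, 1, 1, -1, -1, -1, 1, 1, 1, -1, -1].
(H·H^T)[13][13] = Σ_j H[13][j]·H[13][j] = (-1)² + (1)² + (-1)² + (-1)² + (1)² + (1)² + (1)² + (-1)² + (1)² + (-1)² + (-1)² + (-1)² + (-1)² + (1)² + (-1)² + (1)² = 1 + 1 + 1 + 1 + 1 + 1 + 1 + 1 + 1 + 1 + 1 + 1 + 1 + 1 + 1 + 1 = 16.
(H·H^T)[14][13] = Σ_j H[14][j]·H[13][j] = (1)·(-1) + (1)·(1) + (-1)·(-1) + (1)·(-1) + (-1)·(1) + (1)·(1) + (1)·(1) + (1)·(-1) + (-1)·(1) + (-1)·(-1) + (-1)·(-1) + (1)·(-1) + (1)·(-1) + (1)·(1) + (-1)·(-1) + (-1)·(1) = -1 + 1 + 1 + -1 + -1 + 1 + 1 + -1 + -1 + 1 + 1 + -1 + -1 + 1 + 1 + -1 = 0.
So rows 14 and 13 are orthogonal; the diagonal entry equals n = 16.

(13,13) entry = 16; (14,13) entry = 0.


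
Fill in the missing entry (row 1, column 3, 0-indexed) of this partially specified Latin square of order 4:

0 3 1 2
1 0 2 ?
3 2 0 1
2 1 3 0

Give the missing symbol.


Row 1 contains symbols [0, 1, 2] — missing [3].
Column 3 contains symbols [0, 1, 2] — missing [3].
The missing symbol must appear in both missing sets; intersection = [3].
Therefore the hidden value is 3.

Missing value = 3.


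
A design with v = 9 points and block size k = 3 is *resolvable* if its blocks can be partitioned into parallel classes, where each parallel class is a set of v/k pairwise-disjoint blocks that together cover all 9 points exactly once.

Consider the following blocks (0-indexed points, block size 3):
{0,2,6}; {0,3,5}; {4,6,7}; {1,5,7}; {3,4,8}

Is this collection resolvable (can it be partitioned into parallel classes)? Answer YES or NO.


v = 9, block size k = 3, number of blocks = 5.
For resolvability, blocks must partition into parallel classes of size v/k = 3.
Total blocks must therefore be a multiple of 3: 5 = 3·1 + 2 ⇒ not divisible ✗.
Resolvable? NO.

NO


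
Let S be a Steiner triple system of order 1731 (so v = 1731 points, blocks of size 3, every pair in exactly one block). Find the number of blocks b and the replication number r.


An STS(v) is a 2-(v, 3, 1) BIBD: block size k = 3, λ = 1.
Replication: r(k − 1) = λ(v − 1) ⇒ r·2 = 1731 − 1 = 1730 ⇒ r = 865.
Block count: b = v(v − 1)/6 = 1731·1730/6 = 2994630/6 = 499105.
(Check via bk = vr: 499105·3 = 1497315 = 1731·865 = 1497315 ✓.)

r = 865, b = 499105.


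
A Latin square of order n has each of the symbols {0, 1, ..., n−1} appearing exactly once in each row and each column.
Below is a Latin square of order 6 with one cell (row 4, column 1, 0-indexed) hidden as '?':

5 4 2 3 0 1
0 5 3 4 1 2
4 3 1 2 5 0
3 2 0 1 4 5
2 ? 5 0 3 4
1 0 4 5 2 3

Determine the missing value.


Row 4 contains symbols [0, 2, 3, 4, 5] — missing [1].
Column 1 contains symbols [0, 2, 3, 4, 5] — missing [1].
The missing symbol must appear in both missing sets; intersection = [1].
Therefore the hidden value is 1.

Missing value = 1.


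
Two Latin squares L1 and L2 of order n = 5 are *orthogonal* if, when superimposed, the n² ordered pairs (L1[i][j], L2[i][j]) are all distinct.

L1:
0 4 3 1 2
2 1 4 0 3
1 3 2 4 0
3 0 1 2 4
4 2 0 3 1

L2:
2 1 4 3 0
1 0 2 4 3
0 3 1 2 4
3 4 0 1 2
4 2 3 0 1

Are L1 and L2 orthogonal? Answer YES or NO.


Form the n² = 25 superimposed pairs (L1[i][j], L2[i][j]), row by row (rows and columns indexed from 0):
row 0: (0,2) (4,1) (3,4) (1,3) (2,0)
row 1: (2,1) (1,0) (4,2) (0,4) (3,3)
row 2: (1,0) (3,3) (2,1) (4,2) (0,4)
row 3: (3,3) (0,4) (1,0) (2,1) (4,2)
row 4: (4,4) (2,2) (0,3) (3,0) (1,1)
Orthogonality requires all 25 pairs distinct.
But the pair (1,0) repeats: cell (1,1) has L1 = 1, L2 = 0, and cell (2,0) has L1 = 1, L2 = 0.
A repeated pair means some other pair never occurs (only 15 distinct pairs out of 25), so the squares are not orthogonal.
Conclusion: NO.

NO


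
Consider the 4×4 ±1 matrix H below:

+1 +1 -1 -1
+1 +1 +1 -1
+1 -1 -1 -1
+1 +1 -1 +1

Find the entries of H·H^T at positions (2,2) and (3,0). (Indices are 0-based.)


Row 0 of H: [1, 1, -1, -1].
Row 2 of H: [1, -1, -1, -1].
Row 3 of H: [1, 1, -1, 1].
(H·H^T)[2][2] = Σ_j H[2][j]·H[2][j] = (1)² + (-1)² + (-1)² + (-1)² = 1 + 1 + 1 + 1 = 4.
(H·H^T)[3][0] = Σ_j H[3][j]·H[0][j] = (1)·(1) + (1)·(1) + (-1)·(-1) + (1)·(-1) = 1 + 1 + 1 + -1 = 2.
Rows 3 and 0 are not orthogonal (dot product = 2 ≠ 0), so H is not a Hadamard matrix.

(2,2) entry = 4; (3,0) entry = 2.


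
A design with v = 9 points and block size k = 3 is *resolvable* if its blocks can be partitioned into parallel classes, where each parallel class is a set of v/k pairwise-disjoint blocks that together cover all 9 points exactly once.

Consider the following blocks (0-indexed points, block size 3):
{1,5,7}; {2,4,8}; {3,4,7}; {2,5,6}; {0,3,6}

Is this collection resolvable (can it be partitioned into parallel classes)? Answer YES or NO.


v = 9, block size k = 3, number of blocks = 5.
For resolvability, blocks must partition into parallel classes of size v/k = 3.
Total blocks must therefore be a multiple of 3: 5 = 3·1 + 2 ⇒ not divisible ✗.
Resolvable? NO.

NO


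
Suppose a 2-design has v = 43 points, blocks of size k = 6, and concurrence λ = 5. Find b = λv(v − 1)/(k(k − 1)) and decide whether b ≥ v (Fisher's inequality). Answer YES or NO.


b = λv(v − 1)/(k(k − 1)) = 5·43·42/(6·5) = 9030/30 = 301.
Compare with v = 43: b ≥ v, so Fisher's inequality holds.

YES


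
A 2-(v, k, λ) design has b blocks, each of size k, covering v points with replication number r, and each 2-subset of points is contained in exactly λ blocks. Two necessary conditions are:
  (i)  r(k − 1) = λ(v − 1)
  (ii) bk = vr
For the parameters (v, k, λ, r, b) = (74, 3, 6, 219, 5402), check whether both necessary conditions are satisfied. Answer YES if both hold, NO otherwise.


Condition (i): r(k − 1) = 219·2 = 438; λ(v − 1) = 6·73 = 438. Match? YES.
Condition (ii): bk = 5402·3 = 16206; vr = 74·219 = 16206. Match? YES.
Both conditions hold? YES.

YES


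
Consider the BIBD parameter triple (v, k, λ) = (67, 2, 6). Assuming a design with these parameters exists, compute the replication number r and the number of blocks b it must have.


Any 2-(v, k, λ) BIBD satisfies two necessary conditions:
  (i)  Each point sits in r blocks, and counting incidences through any fixed point gives r(k − 1) = λ(v − 1), so r = λ(v − 1)/(k − 1).
  (ii) Total incidences bk = vr, so b = vr/k.
Step 1: r = λ(v − 1)/(k − 1) = 6·(67 − 1)/(2 − 1) = 6·66/1 = 396/1 = 396.
Step 2: b = vr/k = 67·396/2 = 26532/2 = 13266.
Check integrality: r = 396 ∈ Z ✓, b = 13266 ∈ Z ✓.
(These identities are necessary conditions: they determine r and b for any design with these parameters, but do not by themselves prove that one exists.)

r = 396, b = 13266.


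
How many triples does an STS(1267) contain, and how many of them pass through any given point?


An STS(v) is a 2-(v, 3, 1) BIBD: block size k = 3, λ = 1.
Replication: r(k − 1) = λ(v − 1) ⇒ r·2 = 1267 − 1 = 1266 ⇒ r = 633.
Block count: bk = vr ⇒ b·3 = 1267·633 = 802011 ⇒ b = 267337.

r = 633, b = 267337.


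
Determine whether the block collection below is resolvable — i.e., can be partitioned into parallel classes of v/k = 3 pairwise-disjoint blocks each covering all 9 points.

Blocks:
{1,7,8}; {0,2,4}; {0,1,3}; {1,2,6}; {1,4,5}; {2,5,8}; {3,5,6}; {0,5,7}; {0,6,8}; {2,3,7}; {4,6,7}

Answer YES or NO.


v = 9, block size k = 3, number of blocks = 11.
For resolvability, blocks must partition into parallel classes of size v/k = 3.
Total blocks must therefore be a multiple of 3: 11 = 3·3 + 2 ⇒ not divisible ✗.
Resolvable? NO.

NO


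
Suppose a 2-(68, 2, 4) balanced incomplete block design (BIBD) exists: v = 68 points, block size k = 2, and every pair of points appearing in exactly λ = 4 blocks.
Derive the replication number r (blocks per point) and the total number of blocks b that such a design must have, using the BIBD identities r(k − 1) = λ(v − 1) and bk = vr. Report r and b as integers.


Any 2-(v, k, λ) BIBD satisfies two necessary conditions:
  (i)  Each point sits in r blocks, and counting incidences through any fixed point gives r(k − 1) = λ(v − 1), so r = λ(v − 1)/(k − 1).
  (ii) Total incidences bk = vr, so b = vr/k.
Step 1: r = λ(v − 1)/(k − 1) = 4·(68 − 1)/(2 − 1) = 4·67/1 = 268/1 = 268.
Step 2: b = vr/k = 68·268/2 = 18224/2 = 9112.
Check integrality: r = 268 ∈ Z ✓, b = 9112 ∈ Z ✓.
(These identities are necessary conditions: they determine r and b for any design with these parameters, but do not by themselves prove that one exists.)

r = 268, b = 9112.


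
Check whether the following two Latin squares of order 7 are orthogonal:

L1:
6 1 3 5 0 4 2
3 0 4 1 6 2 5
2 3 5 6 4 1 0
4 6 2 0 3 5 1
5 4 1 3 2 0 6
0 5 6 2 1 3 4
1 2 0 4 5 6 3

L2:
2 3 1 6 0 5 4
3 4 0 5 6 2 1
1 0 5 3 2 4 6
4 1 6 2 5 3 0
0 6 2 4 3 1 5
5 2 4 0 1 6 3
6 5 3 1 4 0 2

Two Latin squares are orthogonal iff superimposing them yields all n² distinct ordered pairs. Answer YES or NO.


Form the n² = 49 superimposed pairs (L1[i][j], L2[i][j]), row by row (rows and columns indexed from 0):
row 0: (6,2) (1,3) (3,1) (5,6) (0,0) (4,5) (2,4)
row 1: (3,3) (0,4) (4,0) (1,5) (6,6) (2,2) (5,1)
row 2: (2,1) (3,0) (5,5) (6,3) (4,2) (1,4) (0,6)
row 3: (4,4) (6,1) (2,6) (0,2) (3,5) (5,3) (1,0)
row 4: (5,0) (4,6) (1,2) (3,4) (2,3) (0,1) (6,5)
row 5: (0,5) (5,2) (6,4) (2,0) (1,1) (3,6) (4,3)
row 6: (1,6) (2,5) (0,3) (4,1) (5,4) (6,0) (3,2)
Orthogonality requires all 49 pairs distinct.
Check by first coordinate: for each symbol s of L1, list the L2 entries in the n cells where L1 = s; they must all differ.
  L1 = 0: L2 entries (in reading order) 0, 4, 6, 2, 1, 5, 3 — all 7 distinct ✓
  L1 = 1: L2 entries (in reading order) 3, 5, 4, 0, 2, 1, 6 — all 7 distinct ✓
  L1 = 2: L2 entries (in reading order) 4, 2, 1, 6, 3, 0, 5 — all 7 distinct ✓
  L1 = 3: L2 entries (in reading order) 1, 3, 0, 5, 4, 6, 2 — all 7 distinct ✓
  L1 = 4: L2 entries (in reading order) 5, 0, 2, 4, 6, 3, 1 — all 7 distinct ✓
  L1 = 5: L2 entries (in reading order) 6, 1, 5, 3, 0, 2, 4 — all 7 distinct ✓
  L1 = 6: L2 entries (in reading order) 2, 6, 3, 1, 5, 4, 0 — all 7 distinct ✓
Every symbol of L1 meets every symbol of L2 exactly once, so all 49 pairs are distinct (49 of 49).
Conclusion: YES.

YES
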